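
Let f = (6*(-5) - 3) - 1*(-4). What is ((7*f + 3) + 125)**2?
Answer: 5625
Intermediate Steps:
f = -29 (f = (-30 - 3) + 4 = -33 + 4 = -29)
((7*f + 3) + 125)**2 = ((7*(-29) + 3) + 125)**2 = ((-203 + 3) + 125)**2 = (-200 + 125)**2 = (-75)**2 = 5625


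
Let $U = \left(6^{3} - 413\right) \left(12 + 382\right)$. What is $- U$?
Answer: $77618$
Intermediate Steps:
$U = -77618$ ($U = \left(216 - 413\right) 394 = \left(-197\right) 394 = -77618$)
$- U = \left(-1\right) \left(-77618\right) = 77618$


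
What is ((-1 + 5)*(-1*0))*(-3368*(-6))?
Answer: 0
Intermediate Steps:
((-1 + 5)*(-1*0))*(-3368*(-6)) = (4*0)*20208 = 0*20208 = 0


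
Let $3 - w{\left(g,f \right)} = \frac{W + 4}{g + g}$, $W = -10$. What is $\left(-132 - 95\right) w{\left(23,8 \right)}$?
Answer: $- \frac{16344}{23} \approx -710.61$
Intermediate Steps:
$w{\left(g,f \right)} = 3 + \frac{3}{g}$ ($w{\left(g,f \right)} = 3 - \frac{-10 + 4}{g + g} = 3 - - \frac{6}{2 g} = 3 - - 6 \frac{1}{2 g} = 3 - - \frac{3}{g} = 3 + \frac{3}{g}$)
$\left(-132 - 95\right) w{\left(23,8 \right)} = \left(-132 - 95\right) \left(3 + \frac{3}{23}\right) = - 227 \left(3 + 3 \cdot \frac{1}{23}\right) = - 227 \left(3 + \frac{3}{23}\right) = \left(-227\right) \frac{72}{23} = - \frac{16344}{23}$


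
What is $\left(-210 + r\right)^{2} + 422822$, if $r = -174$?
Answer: $570278$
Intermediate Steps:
$\left(-210 + r\right)^{2} + 422822 = \left(-210 - 174\right)^{2} + 422822 = \left(-384\right)^{2} + 422822 = 147456 + 422822 = 570278$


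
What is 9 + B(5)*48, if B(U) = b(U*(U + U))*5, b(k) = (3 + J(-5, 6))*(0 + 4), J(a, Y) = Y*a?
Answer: -25911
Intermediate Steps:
b(k) = -108 (b(k) = (3 + 6*(-5))*(0 + 4) = (3 - 30)*4 = -27*4 = -108)
B(U) = -540 (B(U) = -108*5 = -540)
9 + B(5)*48 = 9 - 540*48 = 9 - 25920 = -25911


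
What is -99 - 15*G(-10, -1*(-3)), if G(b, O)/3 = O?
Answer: -234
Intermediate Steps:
G(b, O) = 3*O
-99 - 15*G(-10, -1*(-3)) = -99 - 45*(-1*(-3)) = -99 - 45*3 = -99 - 15*9 = -99 - 135 = -234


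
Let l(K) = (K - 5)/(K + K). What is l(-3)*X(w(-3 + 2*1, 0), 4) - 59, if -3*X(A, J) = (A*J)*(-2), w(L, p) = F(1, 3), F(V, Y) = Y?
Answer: -145/3 ≈ -48.333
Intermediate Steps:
w(L, p) = 3
X(A, J) = 2*A*J/3 (X(A, J) = -A*J*(-2)/3 = -(-2)*A*J/3 = 2*A*J/3)
l(K) = (-5 + K)/(2*K) (l(K) = (-5 + K)/((2*K)) = (-5 + K)*(1/(2*K)) = (-5 + K)/(2*K))
l(-3)*X(w(-3 + 2*1, 0), 4) - 59 = ((1/2)*(-5 - 3)/(-3))*((2/3)*3*4) - 59 = ((1/2)*(-1/3)*(-8))*8 - 59 = (4/3)*8 - 59 = 32/3 - 59 = -145/3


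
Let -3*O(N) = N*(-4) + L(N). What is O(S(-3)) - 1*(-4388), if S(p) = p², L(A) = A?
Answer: 4397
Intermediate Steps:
O(N) = N (O(N) = -(N*(-4) + N)/3 = -(-4*N + N)/3 = -(-1)*N = N)
O(S(-3)) - 1*(-4388) = (-3)² - 1*(-4388) = 9 + 4388 = 4397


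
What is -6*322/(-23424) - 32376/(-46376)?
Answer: 8833061/11315744 ≈ 0.78060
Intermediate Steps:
-6*322/(-23424) - 32376/(-46376) = -1932*(-1/23424) - 32376*(-1/46376) = 161/1952 + 4047/5797 = 8833061/11315744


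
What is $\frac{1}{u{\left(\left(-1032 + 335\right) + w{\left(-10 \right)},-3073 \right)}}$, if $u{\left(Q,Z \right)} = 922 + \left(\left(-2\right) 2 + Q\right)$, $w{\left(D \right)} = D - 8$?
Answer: $\frac{1}{203} \approx 0.0049261$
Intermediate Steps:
$w{\left(D \right)} = -8 + D$ ($w{\left(D \right)} = D - 8 = -8 + D$)
$u{\left(Q,Z \right)} = 918 + Q$ ($u{\left(Q,Z \right)} = 922 + \left(-4 + Q\right) = 918 + Q$)
$\frac{1}{u{\left(\left(-1032 + 335\right) + w{\left(-10 \right)},-3073 \right)}} = \frac{1}{918 + \left(\left(-1032 + 335\right) - 18\right)} = \frac{1}{918 - 715} = \frac{1}{203}$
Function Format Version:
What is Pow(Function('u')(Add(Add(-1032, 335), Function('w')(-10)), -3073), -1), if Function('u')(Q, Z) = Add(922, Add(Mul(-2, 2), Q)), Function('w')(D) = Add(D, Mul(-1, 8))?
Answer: Rational(1, 203) ≈ 0.0049261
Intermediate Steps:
Function('w')(D) = Add(-8, D) (Function('w')(D) = Add(D, -8) = Add(-8, D))
Function('u')(Q, Z) = Add(918, Q) (Function('u')(Q, Z) = Add(922, Add(-4, Q)) = Add(918, Q))
Pow(Function('u')(Add(Add(-1032, 335), Function('w')(-10)), -3073), -1) = Pow(Add(918, Add(Add(-1032, 335), Add(-8, -10))), -1) = Pow(Add(918, Add(-697, -18)), -1) = Pow(Add(918, -715), -1) = Pow(203, -1) = Rational(1, 203)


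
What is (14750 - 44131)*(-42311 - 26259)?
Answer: 2014655170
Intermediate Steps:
(14750 - 44131)*(-42311 - 26259) = -29381*(-68570) = 2014655170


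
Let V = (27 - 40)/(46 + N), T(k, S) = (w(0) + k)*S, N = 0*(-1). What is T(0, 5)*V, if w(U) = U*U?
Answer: 0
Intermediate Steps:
w(U) = U²
N = 0
T(k, S) = S*k (T(k, S) = (0² + k)*S = (0 + k)*S = k*S = S*k)
V = -13/46 (V = (27 - 40)/(46 + 0) = -13/46 ≈ -0.28261)
T(0, 5)*V = (5*0)*(-13/46) = 0*(-13/46) = 0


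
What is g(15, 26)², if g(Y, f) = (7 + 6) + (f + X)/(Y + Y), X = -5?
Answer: 18769/100 ≈ 187.69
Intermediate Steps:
g(Y, f) = 13 + (-5 + f)/(2*Y) (g(Y, f) = (7 + 6) + (f - 5)/(Y + Y) = 13 + (-5 + f)/((2*Y)) = 13 + (-5 + f)*(1/(2*Y)) = 13 + (-5 + f)/(2*Y))
g(15, 26)² = ((½)*(-5 + 26 + 26*15)/15)² = ((½)*(1/15)*(-5 + 26 + 390))² = ((½)*(1/15)*411)² = (137/10)² = 18769/100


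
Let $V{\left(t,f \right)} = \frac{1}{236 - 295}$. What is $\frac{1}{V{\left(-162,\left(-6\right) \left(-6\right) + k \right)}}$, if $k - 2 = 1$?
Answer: $-59$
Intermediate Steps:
$k = 3$ ($k = 2 + 1 = 3$)
$V{\left(t,f \right)} = - \frac{1}{59}$ ($V{\left(t,f \right)} = \frac{1}{-59} = - \frac{1}{59}$)
$\frac{1}{V{\left(-162,\left(-6\right) \left(-6\right) + k \right)}} = \frac{1}{- \frac{1}{59}} = -59$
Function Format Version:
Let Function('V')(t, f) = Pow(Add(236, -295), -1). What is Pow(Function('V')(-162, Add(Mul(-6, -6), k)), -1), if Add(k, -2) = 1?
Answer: -59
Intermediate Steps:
k = 3 (k = Add(2, 1) = 3)
Function('V')(t, f) = Rational(-1, 59) (Function('V')(t, f) = Pow(-59, -1) = Rational(-1, 59))
Pow(Function('V')(-162, Add(Mul(-6, -6), k)), -1) = Pow(Rational(-1, 59), -1) = -59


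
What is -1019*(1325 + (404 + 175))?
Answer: -1940176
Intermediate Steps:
-1019*(1325 + (404 + 175)) = -1019*(1325 + 579) = -1019*1904 = -1940176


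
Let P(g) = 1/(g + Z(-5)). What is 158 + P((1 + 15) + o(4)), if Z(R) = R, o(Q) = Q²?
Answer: 4267/27 ≈ 158.04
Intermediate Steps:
P(g) = 1/(-5 + g) (P(g) = 1/(g - 5) = 1/(-5 + g))
158 + P((1 + 15) + o(4)) = 158 + 1/(-5 + ((1 + 15) + 4²)) = 158 + 1/(-5 + (16 + 16)) = 158 + 1/(-5 + 32) = 158 + 1/27 = 4267/27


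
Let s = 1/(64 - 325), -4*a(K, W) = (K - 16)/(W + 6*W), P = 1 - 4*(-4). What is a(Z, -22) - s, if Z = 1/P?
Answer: -60259/2733192 ≈ -0.022047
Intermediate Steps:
P = 17 (P = 1 + 16 = 17)
Z = 1/17 ≈ 0.058824
a(K, W) = -(-16 + K)/(28*W) (a(K, W) = -(K - 16)/(4*(W + 6*W)) = -(-16 + K)/(4*(7*W)) = -(-16 + K)*1/(7*W)/4 = -(-16 + K)/(28*W))
s = -1/261 (s = 1/(-261) = -1/261 ≈ -0.0038314)
a(Z, -22) - s = (1/28)*(16 - 1*1/17)/(-22) - 1*(-1/261) = (1/28)*(-1/22)*(16 - 1/17) + 1/261 = (1/28)*(-1/22)*(271/17) + 1/261 = -271/10472 + 1/261 = -60259/2733192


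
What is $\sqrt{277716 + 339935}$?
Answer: $\sqrt{617651} \approx 785.91$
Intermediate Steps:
$\sqrt{277716 + 339935} = \sqrt{617651}$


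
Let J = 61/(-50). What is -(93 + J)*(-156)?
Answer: 357942/25 ≈ 14318.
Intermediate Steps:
J = -61/50 (J = 61*(-1/50) = -61/50 ≈ -1.2200)
-(93 + J)*(-156) = -(93 - 61/50)*(-156) = -4589*(-156)/50 = -1*(-357942/25) = 357942/25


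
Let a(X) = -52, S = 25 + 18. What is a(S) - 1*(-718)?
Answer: 666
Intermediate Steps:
S = 43
a(S) - 1*(-718) = -52 - 1*(-718) = -52 + 718 = 666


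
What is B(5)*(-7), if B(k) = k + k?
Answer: -70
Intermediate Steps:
B(k) = 2*k
B(5)*(-7) = (2*5)*(-7) = 10*(-7) = -70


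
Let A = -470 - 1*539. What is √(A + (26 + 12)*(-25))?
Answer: I*√1959 ≈ 44.261*I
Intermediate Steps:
A = -1009 (A = -470 - 539 = -1009)
√(A + (26 + 12)*(-25)) = √(-1009 + (26 + 12)*(-25)) = √(-1009 + 38*(-25)) = √(-1009 - 950) = √(-1959) = I*√1959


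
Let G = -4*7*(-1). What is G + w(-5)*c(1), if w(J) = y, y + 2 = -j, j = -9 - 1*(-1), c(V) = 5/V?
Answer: 58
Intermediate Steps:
G = 28 (G = -28*(-1) = 28)
j = -8 (j = -9 + 1 = -8)
y = 6 (y = -2 - 1*(-8) = -2 + 8 = 6)
w(J) = 6
G + w(-5)*c(1) = 28 + 6*(5/1) = 28 + 6*(5*1) = 28 + 6*5 = 28 + 30 = 58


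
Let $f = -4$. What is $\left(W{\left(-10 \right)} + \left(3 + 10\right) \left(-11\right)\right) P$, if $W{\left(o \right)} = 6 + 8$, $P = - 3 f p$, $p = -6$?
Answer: $9288$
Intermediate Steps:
$P = -72$ ($P = \left(-3\right) \left(-4\right) \left(-6\right) = 12 \left(-6\right) = -72$)
$W{\left(o \right)} = 14$
$\left(W{\left(-10 \right)} + \left(3 + 10\right) \left(-11\right)\right) P = \left(14 + \left(3 + 10\right) \left(-11\right)\right) \left(-72\right) = \left(14 + 13 \left(-11\right)\right) \left(-72\right) = \left(14 - 143\right) \left(-72\right) = \left(-129\right) \left(-72\right) = 9288$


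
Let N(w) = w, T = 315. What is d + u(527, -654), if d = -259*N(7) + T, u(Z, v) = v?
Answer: -2152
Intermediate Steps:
d = -1498 (d = -259*7 + 315 = -1813 + 315 = -1498)
d + u(527, -654) = -1498 - 654 = -2152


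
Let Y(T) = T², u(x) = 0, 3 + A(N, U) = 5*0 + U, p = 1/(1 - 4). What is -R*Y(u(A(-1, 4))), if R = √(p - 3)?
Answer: 0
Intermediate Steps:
p = -⅓ (p = 1/(-3) = -⅓ ≈ -0.33333)
A(N, U) = -3 + U (A(N, U) = -3 + (5*0 + U) = -3 + (0 + U) = -3 + U)
R = I*√30/3 (R = √(-⅓ - 3) = √(-10/3) = I*√30/3 ≈ 1.8257*I)
-R*Y(u(A(-1, 4))) = -I*√30/3*0² = -I*√30/3*0 = -1*0 = 0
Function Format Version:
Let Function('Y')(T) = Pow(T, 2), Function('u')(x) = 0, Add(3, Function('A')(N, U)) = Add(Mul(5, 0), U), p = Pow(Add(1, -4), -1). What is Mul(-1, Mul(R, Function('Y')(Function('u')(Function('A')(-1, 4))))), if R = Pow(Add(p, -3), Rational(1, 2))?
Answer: 0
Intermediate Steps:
p = Rational(-1, 3) (p = Pow(-3, -1) = Rational(-1, 3) ≈ -0.33333)
Function('A')(N, U) = Add(-3, U) (Function('A')(N, U) = Add(-3, Add(Mul(5, 0), U)) = Add(-3, Add(0, U)) = Add(-3, U))
R = Mul(Rational(1, 3), I, Pow(30, Rational(1, 2))) (R = Pow(Add(Rational(-1, 3), -3), Rational(1, 2)) = Pow(Rational(-10, 3), Rational(1, 2)) = Mul(Rational(1, 3), I, Pow(30, Rational(1, 2))) ≈ Mul(1.8257, I))
Mul(-1, Mul(R, Function('Y')(Function('u')(Function('A')(-1, 4))))) = Mul(-1, Mul(Mul(Rational(1, 3), I, Pow(30, Rational(1, 2))), Pow(0, 2))) = Mul(-1, Mul(Mul(Rational(1, 3), I, Pow(30, Rational(1, 2))), 0)) = Mul(-1, 0) = 0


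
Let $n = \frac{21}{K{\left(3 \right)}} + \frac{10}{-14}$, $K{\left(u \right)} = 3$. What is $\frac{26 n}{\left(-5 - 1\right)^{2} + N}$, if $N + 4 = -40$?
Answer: $- \frac{143}{7} \approx -20.429$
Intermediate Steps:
$N = -44$ ($N = -4 - 40 = -44$)
$n = \frac{44}{7}$ ($n = \frac{21}{3} + \frac{10}{-14} = 21 \cdot \frac{1}{3} + 10 \left(- \frac{1}{14}\right) = 7 - \frac{5}{7} = \frac{44}{7} \approx 6.2857$)
$\frac{26 n}{\left(-5 - 1\right)^{2} + N} = \frac{26 \cdot \frac{44}{7}}{\left(-5 - 1\right)^{2} - 44} = \frac{1144}{7 \left(\left(-6\right)^{2} - 44\right)} = \frac{1144}{7 \left(36 - 44\right)} = \frac{1144}{7 \left(-8\right)} = \frac{1144}{7} \left(- \frac{1}{8}\right) = - \frac{143}{7}$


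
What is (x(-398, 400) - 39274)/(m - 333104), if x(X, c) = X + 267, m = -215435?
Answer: 39405/548539 ≈ 0.071836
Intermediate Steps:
x(X, c) = 267 + X
(x(-398, 400) - 39274)/(m - 333104) = ((267 - 398) - 39274)/(-215435 - 333104) = (-131 - 39274)/(-548539) = -39405*(-1/548539) = 39405/548539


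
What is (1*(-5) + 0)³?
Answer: -125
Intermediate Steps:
(1*(-5) + 0)³ = (-5 + 0)³ = (-5)³ = -125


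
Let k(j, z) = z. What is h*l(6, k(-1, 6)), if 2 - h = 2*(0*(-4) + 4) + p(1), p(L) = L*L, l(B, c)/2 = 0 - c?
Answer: 84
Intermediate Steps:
l(B, c) = -2*c (l(B, c) = 2*(0 - c) = 2*(-c) = -2*c)
p(L) = L**2
h = -7 (h = 2 - (2*(0*(-4) + 4) + 1**2) = 2 - (2*(0 + 4) + 1) = 2 - (2*4 + 1) = 2 - (8 + 1) = 2 - 1*9 = 2 - 9 = -7)
h*l(6, k(-1, 6)) = -(-14)*6 = -7*(-12) = 84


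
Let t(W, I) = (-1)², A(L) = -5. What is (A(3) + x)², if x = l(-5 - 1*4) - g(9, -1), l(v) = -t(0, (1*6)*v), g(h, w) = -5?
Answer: 1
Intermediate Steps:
t(W, I) = 1
l(v) = -1 (l(v) = -1*1 = -1)
x = 4 (x = -1 - 1*(-5) = -1 + 5 = 4)
(A(3) + x)² = (-5 + 4)² = (-1)² = 1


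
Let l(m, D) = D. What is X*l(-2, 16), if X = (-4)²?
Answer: 256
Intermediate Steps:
X = 16
X*l(-2, 16) = 16*16 = 256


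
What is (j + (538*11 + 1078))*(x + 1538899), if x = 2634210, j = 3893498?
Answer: 16277186615846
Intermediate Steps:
(j + (538*11 + 1078))*(x + 1538899) = (3893498 + (538*11 + 1078))*(2634210 + 1538899) = (3893498 + (5918 + 1078))*4173109 = (3893498 + 6996)*4173109 = 3900494*4173109 = 16277186615846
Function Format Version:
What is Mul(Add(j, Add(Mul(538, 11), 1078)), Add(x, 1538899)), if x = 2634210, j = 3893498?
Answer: 16277186615846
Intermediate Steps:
Mul(Add(j, Add(Mul(538, 11), 1078)), Add(x, 1538899)) = Mul(Add(3893498, Add(Mul(538, 11), 1078)), Add(2634210, 1538899)) = Mul(Add(3893498, Add(5918, 1078)), 4173109) = Mul(Add(3893498, 6996), 4173109) = Mul(3900494, 4173109) = 16277186615846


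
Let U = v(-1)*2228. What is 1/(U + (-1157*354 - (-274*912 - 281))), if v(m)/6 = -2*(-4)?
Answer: -1/52465 ≈ -1.9060e-5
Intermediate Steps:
v(m) = 48 (v(m) = 6*(-2*(-4)) = 6*8 = 48)
U = 106944 (U = 48*2228 = 106944)
1/(U + (-1157*354 - (-274*912 - 281))) = 1/(106944 + (-1157*354 - (-274*912 - 281))) = 1/(106944 + (-409578 - (-249888 - 281))) = 1/(106944 + (-409578 - 1*(-250169))) = 1/(106944 + (-409578 + 250169)) = 1/(106944 - 159409) = 1/(-52465) = -1/52465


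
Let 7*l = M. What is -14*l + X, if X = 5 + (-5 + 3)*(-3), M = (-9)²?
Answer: -151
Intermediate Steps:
M = 81
X = 11 (X = 5 - 2*(-3) = 5 + 6 = 11)
l = 81/7 (l = (⅐)*81 = 81/7 ≈ 11.571)
-14*l + X = -14*81/7 + 11 = -162 + 11 = -151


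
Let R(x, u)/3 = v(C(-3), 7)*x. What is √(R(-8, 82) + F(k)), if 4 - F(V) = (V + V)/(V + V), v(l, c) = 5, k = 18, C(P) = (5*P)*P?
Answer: 3*I*√13 ≈ 10.817*I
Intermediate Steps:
C(P) = 5*P²
R(x, u) = 15*x (R(x, u) = 3*(5*x) = 15*x)
F(V) = 3 (F(V) = 4 - (V + V)/(V + V) = 4 - 2*V/(2*V) = 4 - 2*V*1/(2*V) = 4 - 1*1 = 4 - 1 = 3)
√(R(-8, 82) + F(k)) = √(15*(-8) + 3) = √(-120 + 3) = √(-117) = 3*I*√13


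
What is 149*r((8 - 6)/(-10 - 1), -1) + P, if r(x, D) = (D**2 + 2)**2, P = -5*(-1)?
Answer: 1346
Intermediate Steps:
P = 5
r(x, D) = (2 + D**2)**2
149*r((8 - 6)/(-10 - 1), -1) + P = 149*(2 + (-1)**2)**2 + 5 = 149*(2 + 1)**2 + 5 = 149*3**2 + 5 = 149*9 + 5 = 1341 + 5 = 1346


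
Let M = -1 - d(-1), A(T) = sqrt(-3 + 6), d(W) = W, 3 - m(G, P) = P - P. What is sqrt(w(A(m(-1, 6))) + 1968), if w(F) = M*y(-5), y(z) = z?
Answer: 4*sqrt(123) ≈ 44.362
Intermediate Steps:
m(G, P) = 3 (m(G, P) = 3 - (P - P) = 3 - 1*0 = 3 + 0 = 3)
A(T) = sqrt(3)
M = 0 (M = -1 - 1*(-1) = -1 + 1 = 0)
w(F) = 0 (w(F) = 0*(-5) = 0)
sqrt(w(A(m(-1, 6))) + 1968) = sqrt(0 + 1968) = sqrt(1968) = 4*sqrt(123)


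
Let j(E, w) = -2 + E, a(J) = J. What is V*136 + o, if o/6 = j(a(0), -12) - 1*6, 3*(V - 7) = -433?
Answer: -56176/3 ≈ -18725.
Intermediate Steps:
V = -412/3 (V = 7 + (1/3)*(-433) = 7 - 433/3 = -412/3 ≈ -137.33)
o = -48 (o = 6*((-2 + 0) - 1*6) = 6*(-2 - 6) = 6*(-8) = -48)
V*136 + o = -412/3*136 - 48 = -56032/3 - 48 = -56176/3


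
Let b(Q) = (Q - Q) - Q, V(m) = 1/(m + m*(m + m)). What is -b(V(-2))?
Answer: 1/6 ≈ 0.16667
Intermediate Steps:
V(m) = 1/(m + 2*m**2) (V(m) = 1/(m + m*(2*m)) = 1/(m + 2*m**2))
b(Q) = -Q (b(Q) = 0 - Q = -Q)
-b(V(-2)) = -(-1)*1/((-2)*(1 + 2*(-2))) = -(-1)*(-1/(2*(1 - 4))) = -(-1)*(-1/2/(-3)) = -(-1)*(-1/2*(-1/3)) = -(-1)/6 = -1*(-1/6) = 1/6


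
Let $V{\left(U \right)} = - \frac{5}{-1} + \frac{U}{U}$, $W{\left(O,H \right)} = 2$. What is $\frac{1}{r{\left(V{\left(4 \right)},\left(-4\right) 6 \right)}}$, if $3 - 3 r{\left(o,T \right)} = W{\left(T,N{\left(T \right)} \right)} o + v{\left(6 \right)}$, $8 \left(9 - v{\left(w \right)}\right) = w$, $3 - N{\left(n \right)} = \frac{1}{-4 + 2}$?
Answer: $- \frac{4}{23} \approx -0.17391$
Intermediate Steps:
$N{\left(n \right)} = \frac{7}{2}$ ($N{\left(n \right)} = 3 - \frac{1}{-4 + 2} = 3 - \frac{1}{-2} = 3 - - \frac{1}{2} = 3 + \frac{1}{2} = \frac{7}{2}$)
$v{\left(w \right)} = 9 - \frac{w}{8}$
$V{\left(U \right)} = 6$ ($V{\left(U \right)} = \left(-5\right) \left(-1\right) + 1 = 5 + 1 = 6$)
$r{\left(o,T \right)} = - \frac{7}{4} - \frac{2 o}{3}$ ($r{\left(o,T \right)} = 1 - \frac{2 o + \left(9 - \frac{3}{4}\right)}{3} = 1 - \frac{2 o + \frac{33}{4}}{3} = 1 - \frac{\frac{33}{4} + 2 o}{3} = 1 - \left(\frac{11}{4} + \frac{2 o}{3}\right) = - \frac{7}{4} - \frac{2 o}{3}$)
$\frac{1}{r{\left(V{\left(4 \right)},\left(-4\right) 6 \right)}} = \frac{1}{- \frac{7}{4} - 4} = \frac{1}{- \frac{23}{4}} = - \frac{4}{23}$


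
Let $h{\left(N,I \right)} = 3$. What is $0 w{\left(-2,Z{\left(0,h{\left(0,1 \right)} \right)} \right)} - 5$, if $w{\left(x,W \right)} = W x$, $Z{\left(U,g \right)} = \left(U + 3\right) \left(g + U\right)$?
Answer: $-5$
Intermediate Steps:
$Z{\left(U,g \right)} = \left(3 + U\right) \left(U + g\right)$
$0 w{\left(-2,Z{\left(0,h{\left(0,1 \right)} \right)} \right)} - 5 = 0 \left(0^{2} + 3 \cdot 0 + 3 \cdot 3 + 0 \cdot 3\right) \left(-2\right) - 5 = 0 \left(0 + 0 + 9 + 0\right) \left(-2\right) - 5 = 0 \cdot 9 \left(-2\right) - 5 = 0 \left(-18\right) - 5 = 0 - 5 = -5$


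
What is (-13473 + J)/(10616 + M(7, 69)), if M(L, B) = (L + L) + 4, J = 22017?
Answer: 4272/5317 ≈ 0.80346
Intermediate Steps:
M(L, B) = 4 + 2*L (M(L, B) = 2*L + 4 = 4 + 2*L)
(-13473 + J)/(10616 + M(7, 69)) = (-13473 + 22017)/(10616 + (4 + 2*7)) = 8544/(10616 + (4 + 14)) = 8544/(10616 + 18) = 8544/10634 = 8544*(1/10634) = 4272/5317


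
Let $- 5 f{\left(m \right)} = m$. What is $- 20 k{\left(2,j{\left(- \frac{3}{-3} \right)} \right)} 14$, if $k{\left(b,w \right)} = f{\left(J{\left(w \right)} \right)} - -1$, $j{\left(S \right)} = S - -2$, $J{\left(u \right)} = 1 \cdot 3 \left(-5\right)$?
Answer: $-1120$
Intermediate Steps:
$J{\left(u \right)} = -15$ ($J{\left(u \right)} = 3 \left(-5\right) = -15$)
$f{\left(m \right)} = - \frac{m}{5}$
$j{\left(S \right)} = 2 + S$ ($j{\left(S \right)} = S + 2 = 2 + S$)
$k{\left(b,w \right)} = 4$ ($k{\left(b,w \right)} = \left(- \frac{1}{5}\right) \left(-15\right) - -1 = 3 + 1 = 4$)
$- 20 k{\left(2,j{\left(- \frac{3}{-3} \right)} \right)} 14 = \left(-20\right) 4 \cdot 14 = \left(-80\right) 14 = -1120$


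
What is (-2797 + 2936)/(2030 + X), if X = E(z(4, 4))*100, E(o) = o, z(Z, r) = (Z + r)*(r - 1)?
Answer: 139/4430 ≈ 0.031377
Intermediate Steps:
z(Z, r) = (-1 + r)*(Z + r) (z(Z, r) = (Z + r)*(-1 + r) = (-1 + r)*(Z + r))
X = 2400 (X = (4² - 1*4 - 1*4 + 4*4)*100 = (16 - 4 - 4 + 16)*100 = 24*100 = 2400)
(-2797 + 2936)/(2030 + X) = (-2797 + 2936)/(2030 + 2400) = 139/4430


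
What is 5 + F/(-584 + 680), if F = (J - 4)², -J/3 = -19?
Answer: 3289/96 ≈ 34.260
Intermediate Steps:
J = 57 (J = -3*(-19) = 57)
F = 2809 (F = (57 - 4)² = 53² = 2809)
5 + F/(-584 + 680) = 5 + 2809/(-584 + 680) = 5 + 2809/96 = 3289/96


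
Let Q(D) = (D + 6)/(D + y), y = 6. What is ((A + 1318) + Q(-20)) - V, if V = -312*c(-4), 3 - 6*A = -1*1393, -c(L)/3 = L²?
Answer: -40273/3 ≈ -13424.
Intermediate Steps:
Q(D) = 1 (Q(D) = (D + 6)/(D + 6) = (6 + D)/(6 + D) = 1)
c(L) = -3*L²
A = 698/3 (A = ½ - (-1)*1393/6 = ½ - ⅙*(-1393) = ½ + 1393/6 = 698/3 ≈ 232.67)
V = 14976 (V = -(-936)*(-4)² = -(-936)*16 = -312*(-48) = 14976)
((A + 1318) + Q(-20)) - V = ((698/3 + 1318) + 1) - 1*14976 = (4652/3 + 1) - 14976 = 4655/3 - 14976 = -40273/3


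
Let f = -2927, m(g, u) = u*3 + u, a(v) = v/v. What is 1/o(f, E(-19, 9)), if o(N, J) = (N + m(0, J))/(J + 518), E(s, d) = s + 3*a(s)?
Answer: -502/2991 ≈ -0.16784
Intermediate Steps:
a(v) = 1
E(s, d) = 3 + s (E(s, d) = s + 3*1 = s + 3 = 3 + s)
m(g, u) = 4*u (m(g, u) = 3*u + u = 4*u)
o(N, J) = (N + 4*J)/(518 + J) (o(N, J) = (N + 4*J)/(J + 518) = (N + 4*J)/(518 + J))
1/o(f, E(-19, 9)) = 1/((-2927 + 4*(3 - 19))/(518 + (3 - 19))) = 1/((-2927 + 4*(-16))/(518 - 16)) = 1/((-2927 - 64)/502) = 1/((1/502)*(-2991)) = 1/(-2991/502) = -502/2991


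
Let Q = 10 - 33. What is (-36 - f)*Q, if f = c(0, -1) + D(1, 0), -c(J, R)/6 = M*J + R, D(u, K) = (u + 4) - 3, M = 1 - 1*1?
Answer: 1012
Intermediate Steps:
M = 0 (M = 1 - 1 = 0)
D(u, K) = 1 + u (D(u, K) = (4 + u) - 3 = 1 + u)
Q = -23
c(J, R) = -6*R (c(J, R) = -6*(0*J + R) = -6*(0 + R) = -6*R)
f = 8 (f = -6*(-1) + (1 + 1) = 6 + 2 = 8)
(-36 - f)*Q = (-36 - 1*8)*(-23) = (-36 - 8)*(-23) = -44*(-23) = 1012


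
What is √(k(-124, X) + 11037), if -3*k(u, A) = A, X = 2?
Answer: √99327/3 ≈ 105.05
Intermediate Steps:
k(u, A) = -A/3
√(k(-124, X) + 11037) = √(-⅓*2 + 11037) = √(-⅔ + 11037) = √(33109/3) = √99327/3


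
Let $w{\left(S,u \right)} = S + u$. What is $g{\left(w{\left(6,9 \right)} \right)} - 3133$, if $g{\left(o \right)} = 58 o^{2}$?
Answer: $9917$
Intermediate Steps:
$g{\left(w{\left(6,9 \right)} \right)} - 3133 = 58 \left(6 + 9\right)^{2} - 3133 = 58 \cdot 15^{2} - 3133 = 58 \cdot 225 - 3133 = 13050 - 3133 = 9917$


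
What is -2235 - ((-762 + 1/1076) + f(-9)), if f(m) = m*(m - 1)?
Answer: -1681789/1076 ≈ -1563.0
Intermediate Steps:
f(m) = m*(-1 + m)
-2235 - ((-762 + 1/1076) + f(-9)) = -2235 - ((-762 + 1/1076) - 9*(-1 - 9)) = -2235 - ((-762 + 1/1076) - 9*(-10)) = -2235 - (-819911/1076 + 90) = -2235 - 1*(-723071/1076) = -2235 + 723071/1076 = -1681789/1076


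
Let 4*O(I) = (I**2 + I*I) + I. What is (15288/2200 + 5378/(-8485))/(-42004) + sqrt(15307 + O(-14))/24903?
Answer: -2947177/19602216700 + sqrt(61606)/49806 ≈ 0.0048331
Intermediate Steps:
O(I) = I**2/2 + I/4 (O(I) = ((I**2 + I*I) + I)/4 = ((I**2 + I**2) + I)/4 = (2*I**2 + I)/4 = (I + 2*I**2)/4 = I**2/2 + I/4)
(15288/2200 + 5378/(-8485))/(-42004) + sqrt(15307 + O(-14))/24903 = (15288/2200 + 5378/(-8485))/(-42004) + sqrt(15307 + (1/4)*(-14)*(1 + 2*(-14)))/24903 = (15288*(1/2200) + 5378*(-1/8485))*(-1/42004) + sqrt(15307 + (1/4)*(-14)*(1 - 28))*(1/24903) = (1911/275 - 5378/8485)*(-1/42004) + sqrt(15307 + (1/4)*(-14)*(-27))*(1/24903) = (2947177/466675)*(-1/42004) + sqrt(15307 + 189/2)*(1/24903) = -2947177/19602216700 + sqrt(30803/2)*(1/24903) = -2947177/19602216700 + (sqrt(61606)/2)*(1/24903) = -2947177/19602216700 + sqrt(61606)/49806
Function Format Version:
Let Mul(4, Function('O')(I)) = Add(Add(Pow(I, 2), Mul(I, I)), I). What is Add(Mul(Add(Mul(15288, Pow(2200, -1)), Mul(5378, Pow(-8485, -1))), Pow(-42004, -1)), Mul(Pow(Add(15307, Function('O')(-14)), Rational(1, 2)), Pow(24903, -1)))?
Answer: Add(Rational(-2947177, 19602216700), Mul(Rational(1, 49806), Pow(61606, Rational(1, 2)))) ≈ 0.0048331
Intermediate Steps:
Function('O')(I) = Add(Mul(Rational(1, 2), Pow(I, 2)), Mul(Rational(1, 4), I)) (Function('O')(I) = Mul(Rational(1, 4), Add(Add(Pow(I, 2), Mul(I, I)), I)) = Mul(Rational(1, 4), Add(Add(Pow(I, 2), Pow(I, 2)), I)) = Mul(Rational(1, 4), Add(Mul(2, Pow(I, 2)), I)) = Mul(Rational(1, 4), Add(I, Mul(2, Pow(I, 2)))) = Add(Mul(Rational(1, 2), Pow(I, 2)), Mul(Rational(1, 4), I)))
Add(Mul(Add(Mul(15288, Pow(2200, -1)), Mul(5378, Pow(-8485, -1))), Pow(-42004, -1)), Mul(Pow(Add(15307, Function('O')(-14)), Rational(1, 2)), Pow(24903, -1))) = Add(Mul(Add(Mul(15288, Pow(2200, -1)), Mul(5378, Pow(-8485, -1))), Pow(-42004, -1)), Mul(Pow(Add(15307, Mul(Rational(1, 4), -14, Add(1, Mul(2, -14)))), Rational(1, 2)), Pow(24903, -1))) = Add(Mul(Add(Mul(15288, Rational(1, 2200)), Mul(5378, Rational(-1, 8485))), Rational(-1, 42004)), Mul(Pow(Add(15307, Mul(Rational(1, 4), -14, Add(1, -28))), Rational(1, 2)), Rational(1, 24903))) = Add(Mul(Add(Rational(1911, 275), Rational(-5378, 8485)), Rational(-1, 42004)), Mul(Pow(Add(15307, Mul(Rational(1, 4), -14, -27)), Rational(1, 2)), Rational(1, 24903))) = Add(Mul(Rational(2947177, 466675), Rational(-1, 42004)), Mul(Pow(Add(15307, Rational(189, 2)), Rational(1, 2)), Rational(1, 24903))) = Add(Rational(-2947177, 19602216700), Mul(Pow(Rational(30803, 2), Rational(1, 2)), Rational(1, 24903))) = Add(Rational(-2947177, 19602216700), Mul(Mul(Rational(1, 2), Pow(61606, Rational(1, 2))), Rational(1, 24903))) = Add(Rational(-2947177, 19602216700), Mul(Rational(1, 49806), Pow(61606, Rational(1, 2))))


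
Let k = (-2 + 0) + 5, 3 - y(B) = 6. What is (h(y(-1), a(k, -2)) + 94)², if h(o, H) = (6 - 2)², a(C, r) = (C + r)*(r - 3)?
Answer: 12100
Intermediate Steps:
y(B) = -3 (y(B) = 3 - 1*6 = 3 - 6 = -3)
k = 3 (k = -2 + 5 = 3)
a(C, r) = (-3 + r)*(C + r) (a(C, r) = (C + r)*(-3 + r) = (-3 + r)*(C + r))
h(o, H) = 16 (h(o, H) = 4² = 16)
(h(y(-1), a(k, -2)) + 94)² = (16 + 94)² = 110² = 12100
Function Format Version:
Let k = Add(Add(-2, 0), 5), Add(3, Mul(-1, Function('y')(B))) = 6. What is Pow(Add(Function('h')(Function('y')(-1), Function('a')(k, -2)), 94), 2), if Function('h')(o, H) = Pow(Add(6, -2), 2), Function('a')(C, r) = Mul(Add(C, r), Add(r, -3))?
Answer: 12100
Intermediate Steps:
Function('y')(B) = -3 (Function('y')(B) = Add(3, Mul(-1, 6)) = Add(3, -6) = -3)
k = 3 (k = Add(-2, 5) = 3)
Function('a')(C, r) = Mul(Add(-3, r), Add(C, r)) (Function('a')(C, r) = Mul(Add(C, r), Add(-3, r)) = Mul(Add(-3, r), Add(C, r)))
Function('h')(o, H) = 16 (Function('h')(o, H) = Pow(4, 2) = 16)
Pow(Add(Function('h')(Function('y')(-1), Function('a')(k, -2)), 94), 2) = Pow(Add(16, 94), 2) = Pow(110, 2) = 12100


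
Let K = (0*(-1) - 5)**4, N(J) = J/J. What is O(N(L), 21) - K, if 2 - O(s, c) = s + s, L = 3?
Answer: -625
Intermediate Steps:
N(J) = 1
O(s, c) = 2 - 2*s (O(s, c) = 2 - (s + s) = 2 - 2*s)
K = 625 (K = (0 - 5)**4 = (-5)**4 = 625)
O(N(L), 21) - K = (2 - 2*1) - 1*625 = (2 - 2) - 625 = 0 - 625 = -625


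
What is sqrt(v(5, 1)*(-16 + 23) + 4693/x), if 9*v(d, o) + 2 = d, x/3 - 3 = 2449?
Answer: sqrt(40195023)/3678 ≈ 1.7238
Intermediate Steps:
x = 7356 (x = 9 + 3*2449 = 9 + 7347 = 7356)
v(d, o) = -2/9 + d/9
sqrt(v(5, 1)*(-16 + 23) + 4693/x) = sqrt((-2/9 + (1/9)*5)*(-16 + 23) + 4693/7356) = sqrt((-2/9 + 5/9)*7 + 4693*(1/7356)) = sqrt((1/3)*7 + 4693/7356) = sqrt(7/3 + 4693/7356) = sqrt(21857/7356) = sqrt(40195023)/3678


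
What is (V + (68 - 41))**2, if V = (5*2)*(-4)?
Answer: 169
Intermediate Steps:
V = -40 (V = 10*(-4) = -40)
(V + (68 - 41))**2 = (-40 + (68 - 41))**2 = (-40 + 27)**2 = (-13)**2 = 169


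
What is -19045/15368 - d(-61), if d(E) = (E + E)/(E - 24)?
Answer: -12089/4520 ≈ -2.6746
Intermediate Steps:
d(E) = 2*E/(-24 + E) (d(E) = (2*E)/(-24 + E) = 2*E/(-24 + E))
-19045/15368 - d(-61) = -19045/15368 - 2*(-61)/(-24 - 61) = -19045*1/15368 - 2*(-61)/(-85) = -19045/15368 - 2*(-61)*(-1)/85 = -19045/15368 - 1*122/85 = -19045/15368 - 122/85 = -12089/4520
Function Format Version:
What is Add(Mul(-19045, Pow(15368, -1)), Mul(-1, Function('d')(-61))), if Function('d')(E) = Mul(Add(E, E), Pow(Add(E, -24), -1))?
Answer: Rational(-12089, 4520) ≈ -2.6746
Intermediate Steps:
Function('d')(E) = Mul(2, E, Pow(Add(-24, E), -1)) (Function('d')(E) = Mul(Mul(2, E), Pow(Add(-24, E), -1)) = Mul(2, E, Pow(Add(-24, E), -1)))
Add(Mul(-19045, Pow(15368, -1)), Mul(-1, Function('d')(-61))) = Add(Mul(-19045, Pow(15368, -1)), Mul(-1, Mul(2, -61, Pow(Add(-24, -61), -1)))) = Add(Mul(-19045, Rational(1, 15368)), Mul(-1, Mul(2, -61, Pow(-85, -1)))) = Add(Rational(-19045, 15368), Mul(-1, Mul(2, -61, Rational(-1, 85)))) = Add(Rational(-19045, 15368), Mul(-1, Rational(122, 85))) = Add(Rational(-19045, 15368), Rational(-122, 85)) = Rational(-12089, 4520)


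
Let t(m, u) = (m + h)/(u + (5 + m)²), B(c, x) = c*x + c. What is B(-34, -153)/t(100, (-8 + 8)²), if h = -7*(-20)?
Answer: 237405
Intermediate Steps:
h = 140
B(c, x) = c + c*x
t(m, u) = (140 + m)/(u + (5 + m)²) (t(m, u) = (m + 140)/(u + (5 + m)²) = (140 + m)/(u + (5 + m)²))
B(-34, -153)/t(100, (-8 + 8)²) = (-34*(1 - 153))/(((140 + 100)/((-8 + 8)² + (5 + 100)²))) = (-34*(-152))/((240/(0² + 105²))) = 5168/((240/(0 + 11025))) = 5168/((240/11025)) = 5168/(((1/11025)*240)) = 5168/(16/735) = 5168*(735/16) = 237405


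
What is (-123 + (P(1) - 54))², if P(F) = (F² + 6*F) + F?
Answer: 28561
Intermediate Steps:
P(F) = F² + 7*F
(-123 + (P(1) - 54))² = (-123 + (1*(7 + 1) - 54))² = (-123 + (1*8 - 54))² = (-123 + (8 - 54))² = (-123 - 46)² = (-169)² = 28561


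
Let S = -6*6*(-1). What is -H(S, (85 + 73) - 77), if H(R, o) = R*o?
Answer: -2916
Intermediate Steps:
S = 36 (S = -36*(-1) = 36)
-H(S, (85 + 73) - 77) = -36*((85 + 73) - 77) = -36*(158 - 77) = -36*81 = -1*2916 = -2916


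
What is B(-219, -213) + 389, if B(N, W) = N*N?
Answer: 48350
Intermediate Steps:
B(N, W) = N**2
B(-219, -213) + 389 = (-219)**2 + 389 = 47961 + 389 = 48350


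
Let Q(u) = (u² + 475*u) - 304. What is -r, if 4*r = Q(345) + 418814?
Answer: -350705/2 ≈ -1.7535e+5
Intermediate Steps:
Q(u) = -304 + u² + 475*u
r = 350705/2 (r = ((-304 + 345² + 475*345) + 418814)/4 = ((-304 + 119025 + 163875) + 418814)/4 = (282596 + 418814)/4 = (¼)*701410 = 350705/2 ≈ 1.7535e+5)
-r = -1*350705/2 = -350705/2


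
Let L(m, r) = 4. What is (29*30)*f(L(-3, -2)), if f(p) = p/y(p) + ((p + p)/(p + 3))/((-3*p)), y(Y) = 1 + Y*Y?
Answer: 14500/119 ≈ 121.85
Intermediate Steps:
y(Y) = 1 + Y²
f(p) = -2/(3*(3 + p)) + p/(1 + p²) (f(p) = p/(1 + p²) + ((p + p)/(p + 3))/((-3*p)) = p/(1 + p²) + ((2*p)/(3 + p))*(-1/(3*p)) = p/(1 + p²) + (2*p/(3 + p))*(-1/(3*p)) = p/(1 + p²) - 2/(3*(3 + p)) = -2/(3*(3 + p)) + p/(1 + p²))
(29*30)*f(L(-3, -2)) = (29*30)*((-2 + 4² + 9*4)/(3*(1 + 4²)*(3 + 4))) = 870*((⅓)*(-2 + 16 + 36)/((1 + 16)*7)) = 870*((⅓)*(⅐)*50/17) = 870*((⅓)*(1/17)*(⅐)*50) = 870*(50/357) = 14500/119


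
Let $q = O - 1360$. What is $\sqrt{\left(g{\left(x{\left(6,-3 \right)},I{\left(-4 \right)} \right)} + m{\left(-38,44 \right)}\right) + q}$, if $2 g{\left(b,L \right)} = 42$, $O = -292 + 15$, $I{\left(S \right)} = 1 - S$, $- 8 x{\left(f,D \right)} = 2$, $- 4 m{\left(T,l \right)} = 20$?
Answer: $i \sqrt{1621} \approx 40.262 i$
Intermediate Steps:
$m{\left(T,l \right)} = -5$ ($m{\left(T,l \right)} = \left(- \frac{1}{4}\right) 20 = -5$)
$x{\left(f,D \right)} = - \frac{1}{4}$ ($x{\left(f,D \right)} = \left(- \frac{1}{8}\right) 2 = - \frac{1}{4}$)
$O = -277$
$g{\left(b,L \right)} = 21$ ($g{\left(b,L \right)} = \frac{1}{2} \cdot 42 = 21$)
$q = -1637$ ($q = -277 - 1360 = -1637$)
$\sqrt{\left(g{\left(x{\left(6,-3 \right)},I{\left(-4 \right)} \right)} + m{\left(-38,44 \right)}\right) + q} = \sqrt{\left(21 - 5\right) - 1637} = \sqrt{16 - 1637} = \sqrt{-1621} = i \sqrt{1621}$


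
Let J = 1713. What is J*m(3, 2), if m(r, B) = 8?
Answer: 13704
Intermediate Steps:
J*m(3, 2) = 1713*8 = 13704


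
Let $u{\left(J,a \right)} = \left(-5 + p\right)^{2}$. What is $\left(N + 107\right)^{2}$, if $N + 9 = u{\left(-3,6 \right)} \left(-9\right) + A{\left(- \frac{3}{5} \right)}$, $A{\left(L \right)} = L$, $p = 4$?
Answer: $\frac{195364}{25} \approx 7814.6$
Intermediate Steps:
$u{\left(J,a \right)} = 1$ ($u{\left(J,a \right)} = \left(-5 + 4\right)^{2} = \left(-1\right)^{2} = 1$)
$N = - \frac{93}{5}$ ($N = -9 - \left(9 + \frac{3}{5}\right) = -9 - \frac{48}{5} = - \frac{93}{5} \approx -18.6$)
$\left(N + 107\right)^{2} = \left(- \frac{93}{5} + 107\right)^{2} = \left(\frac{442}{5}\right)^{2} = \frac{195364}{25}$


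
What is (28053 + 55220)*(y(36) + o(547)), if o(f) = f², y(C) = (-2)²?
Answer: 24916364149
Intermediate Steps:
y(C) = 4
(28053 + 55220)*(y(36) + o(547)) = (28053 + 55220)*(4 + 547²) = 83273*(4 + 299209) = 83273*299213 = 24916364149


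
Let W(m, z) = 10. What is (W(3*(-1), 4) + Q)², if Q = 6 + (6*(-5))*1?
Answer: 196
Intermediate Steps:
Q = -24 (Q = 6 - 30*1 = 6 - 30 = -24)
(W(3*(-1), 4) + Q)² = (10 - 24)² = (-14)² = 196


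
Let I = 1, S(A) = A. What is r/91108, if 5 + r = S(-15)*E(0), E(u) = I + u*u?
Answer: -5/22777 ≈ -0.00021952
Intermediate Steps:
E(u) = 1 + u² (E(u) = 1 + u*u = 1 + u²)
r = -20 (r = -5 - 15*(1 + 0²) = -5 - 15*(1 + 0) = -5 - 15*1 = -5 - 15 = -20)
r/91108 = -20/91108 = -20*1/91108 = -5/22777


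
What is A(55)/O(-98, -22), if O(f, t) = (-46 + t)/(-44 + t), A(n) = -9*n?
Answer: -16335/34 ≈ -480.44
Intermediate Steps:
O(f, t) = (-46 + t)/(-44 + t)
A(55)/O(-98, -22) = (-9*55)/(((-46 - 22)/(-44 - 22))) = -495/(-68/(-66)) = -495/((-1/66*(-68))) = -495/34/33 = -495*33/34 = -16335/34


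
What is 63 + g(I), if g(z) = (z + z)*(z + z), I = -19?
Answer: 1507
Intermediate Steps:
g(z) = 4*z² (g(z) = (2*z)*(2*z) = 4*z²)
63 + g(I) = 63 + 4*(-19)² = 63 + 4*361 = 63 + 1444 = 1507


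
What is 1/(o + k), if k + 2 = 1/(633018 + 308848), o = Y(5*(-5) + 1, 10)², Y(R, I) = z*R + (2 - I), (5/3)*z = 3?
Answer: 23546650/61679036901 ≈ 0.00038176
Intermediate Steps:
z = 9/5 (z = (⅗)*3 = 9/5 ≈ 1.8000)
Y(R, I) = 2 - I + 9*R/5 (Y(R, I) = 9*R/5 + (2 - I) = 2 - I + 9*R/5)
o = 65536/25 (o = (2 - 1*10 + 9*(5*(-5) + 1)/5)² = (2 - 10 + 9*(-25 + 1)/5)² = (2 - 10 + (9/5)*(-24))² = (2 - 10 - 216/5)² = (-256/5)² = 65536/25 ≈ 2621.4)
k = -1883731/941866 (k = -2 + 1/(633018 + 308848) = -2 + 1/941866 = -1883731/941866 ≈ -2.0000)
1/(o + k) = 1/(65536/25 - 1883731/941866) = 1/(61679036901/23546650) = 23546650/61679036901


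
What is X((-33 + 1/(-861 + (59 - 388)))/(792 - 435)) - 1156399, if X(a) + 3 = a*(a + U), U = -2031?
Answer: -208674158852479529/180480528900 ≈ -1.1562e+6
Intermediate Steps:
X(a) = -3 + a*(-2031 + a) (X(a) = -3 + a*(a - 2031) = -3 + a*(-2031 + a))
X((-33 + 1/(-861 + (59 - 388)))/(792 - 435)) - 1156399 = (-3 + ((-33 + 1/(-861 + (59 - 388)))/(792 - 435))**2 - 2031*(-33 + 1/(-861 + (59 - 388)))/(792 - 435)) - 1156399 = (-3 + ((-33 + 1/(-861 - 329))/357)**2 - 2031*(-33 + 1/(-861 - 329))/357) - 1156399 = (-3 + ((-33 + 1/(-1190))*(1/357))**2 - 2031*(-33 + 1/(-1190))/357) - 1156399 = (-3 + ((-33 - 1/1190)*(1/357))**2 - 2031*(-33 - 1/1190)/357) - 1156399 = (-3 + (-39271/1190*1/357)**2 - (-79759401)/(1190*357)) - 1156399 = (-3 + (-39271/424830)**2 - 2031*(-39271/424830)) - 1156399 = (-3 + 1542211441/180480528900 + 26586467/141610) - 1156399 = 33344286951571/180480528900 - 1156399 = -208674158852479529/180480528900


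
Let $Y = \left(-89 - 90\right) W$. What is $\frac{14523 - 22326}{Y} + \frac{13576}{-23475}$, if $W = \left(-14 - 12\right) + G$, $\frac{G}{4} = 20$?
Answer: $\frac{1924067}{8404050} \approx 0.22895$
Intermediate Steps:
$G = 80$ ($G = 4 \cdot 20 = 80$)
$W = 54$ ($W = \left(-14 - 12\right) + 80 = -26 + 80 = 54$)
$Y = -9666$ ($Y = \left(-89 - 90\right) 54 = \left(-179\right) 54 = -9666$)
$\frac{14523 - 22326}{Y} + \frac{13576}{-23475} = \frac{14523 - 22326}{-9666} + \frac{13576}{-23475} = \left(-7803\right) \left(- \frac{1}{9666}\right) + 13576 \left(- \frac{1}{23475}\right) = \frac{289}{358} - \frac{13576}{23475} = \frac{1924067}{8404050}$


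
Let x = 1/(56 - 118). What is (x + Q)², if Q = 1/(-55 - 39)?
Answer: 1521/2122849 ≈ 0.00071649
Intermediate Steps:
Q = -1/94 (Q = 1/(-94) = -1/94 ≈ -0.010638)
x = -1/62 (x = 1/(-62) = -1/62 ≈ -0.016129)
(x + Q)² = (-1/62 - 1/94)² = (-39/1457)² = 1521/2122849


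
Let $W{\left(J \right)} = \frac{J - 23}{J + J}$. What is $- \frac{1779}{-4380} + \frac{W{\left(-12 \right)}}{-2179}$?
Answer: $\frac{7740107}{19088040} \approx 0.4055$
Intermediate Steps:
$W{\left(J \right)} = \frac{-23 + J}{2 J}$
$- \frac{1779}{-4380} + \frac{W{\left(-12 \right)}}{-2179} = - \frac{1779}{-4380} + \frac{\frac{1}{2} \frac{1}{-12} \left(-23 - 12\right)}{-2179} = \left(-1779\right) \left(- \frac{1}{4380}\right) + \frac{1}{2} \left(- \frac{1}{12}\right) \left(-35\right) \left(- \frac{1}{2179}\right) = \frac{593}{1460} + \frac{35}{24} \left(- \frac{1}{2179}\right) = \frac{593}{1460} - \frac{35}{52296} = \frac{7740107}{19088040}$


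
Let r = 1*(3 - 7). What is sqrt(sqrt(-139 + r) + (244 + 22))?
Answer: sqrt(266 + I*sqrt(143)) ≈ 16.314 + 0.3665*I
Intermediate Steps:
r = -4 (r = 1*(-4) = -4)
sqrt(sqrt(-139 + r) + (244 + 22)) = sqrt(sqrt(-139 - 4) + (244 + 22)) = sqrt(sqrt(-143) + 266) = sqrt(I*sqrt(143) + 266) = sqrt(266 + I*sqrt(143))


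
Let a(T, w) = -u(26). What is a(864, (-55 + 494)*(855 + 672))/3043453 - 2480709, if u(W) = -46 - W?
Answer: -7549921248105/3043453 ≈ -2.4807e+6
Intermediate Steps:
a(T, w) = 72 (a(T, w) = -(-46 - 1*26) = -(-46 - 26) = -1*(-72) = 72)
a(864, (-55 + 494)*(855 + 672))/3043453 - 2480709 = 72/3043453 - 2480709 = -7549921248105/3043453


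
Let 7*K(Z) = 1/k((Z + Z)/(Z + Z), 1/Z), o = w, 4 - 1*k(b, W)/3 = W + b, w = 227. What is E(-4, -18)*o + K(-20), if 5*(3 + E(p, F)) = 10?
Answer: -290767/1281 ≈ -226.98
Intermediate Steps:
E(p, F) = -1 (E(p, F) = -3 + (⅕)*10 = -3 + 2 = -1)
k(b, W) = 12 - 3*W - 3*b (k(b, W) = 12 - 3*(W + b) = 12 + (-3*W - 3*b) = 12 - 3*W - 3*b)
o = 227
K(Z) = 1/(7*(9 - 3/Z)) (K(Z) = 1/(7*(12 - 3/Z - 3*(Z + Z)/(Z + Z))) = 1/(7*(12 - 3/Z - 3*2*Z/(2*Z))) = 1/(7*(12 - 3/Z - 3*2*Z*1/(2*Z))) = 1/(7*(12 - 3/Z - 3*1)) = 1/(7*(12 - 3/Z - 3)) = 1/(7*(9 - 3/Z)))
E(-4, -18)*o + K(-20) = -1*227 + (1/21)*(-20)/(-1 + 3*(-20)) = -227 + (1/21)*(-20)/(-1 - 60) = -227 + (1/21)*(-20)/(-61) = -227 + (1/21)*(-20)*(-1/61) = -227 + 20/1281 = -290767/1281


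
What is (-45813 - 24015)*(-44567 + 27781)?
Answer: 1172132808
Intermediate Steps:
(-45813 - 24015)*(-44567 + 27781) = -69828*(-16786) = 1172132808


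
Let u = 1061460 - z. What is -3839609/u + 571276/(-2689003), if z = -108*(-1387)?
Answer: -10845531883091/2451467230992 ≈ -4.4241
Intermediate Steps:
z = 149796
u = 911664 (u = 1061460 - 1*149796 = 1061460 - 149796 = 911664)
-3839609/u + 571276/(-2689003) = -3839609/911664 + 571276/(-2689003) = -3839609*1/911664 + 571276*(-1/2689003) = -3839609/911664 - 571276/2689003 = -10845531883091/2451467230992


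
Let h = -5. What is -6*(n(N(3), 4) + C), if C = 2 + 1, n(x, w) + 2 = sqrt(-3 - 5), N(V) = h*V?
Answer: -6 - 12*I*sqrt(2) ≈ -6.0 - 16.971*I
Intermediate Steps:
N(V) = -5*V
n(x, w) = -2 + 2*I*sqrt(2) (n(x, w) = -2 + sqrt(-3 - 5) = -2 + sqrt(-8) = -2 + 2*I*sqrt(2))
C = 3
-6*(n(N(3), 4) + C) = -6*((-2 + 2*I*sqrt(2)) + 3) = -6*(1 + 2*I*sqrt(2)) = -6 - 12*I*sqrt(2)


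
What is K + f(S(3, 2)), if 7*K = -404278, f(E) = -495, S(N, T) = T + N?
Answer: -58249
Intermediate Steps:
S(N, T) = N + T
K = -57754 (K = (1/7)*(-404278) = -57754)
K + f(S(3, 2)) = -57754 - 495 = -58249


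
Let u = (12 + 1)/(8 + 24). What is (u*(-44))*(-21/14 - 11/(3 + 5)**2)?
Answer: 15301/512 ≈ 29.885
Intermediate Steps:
u = 13/32 ≈ 0.40625
(u*(-44))*(-21/14 - 11/(3 + 5)**2) = ((13/32)*(-44))*(-21/14 - 11/(3 + 5)**2) = -143*(-21*1/14 - 11/(8**2))/8 = -143*(-3/2 - 11/64)/8 = -143/8*(-107/64) = 15301/512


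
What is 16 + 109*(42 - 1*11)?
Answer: 3395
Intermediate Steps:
16 + 109*(42 - 1*11) = 16 + 109*(42 - 11) = 16 + 109*31 = 16 + 3379 = 3395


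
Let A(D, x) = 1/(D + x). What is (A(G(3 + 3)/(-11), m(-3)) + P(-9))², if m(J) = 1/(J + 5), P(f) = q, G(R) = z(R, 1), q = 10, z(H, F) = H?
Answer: 144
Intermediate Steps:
G(R) = R
P(f) = 10
m(J) = 1/(5 + J)
(A(G(3 + 3)/(-11), m(-3)) + P(-9))² = (1/((3 + 3)/(-11) + 1/(5 - 3)) + 10)² = (1/(6*(-1/11) + 1/2) + 10)² = (1/(-6/11 + ½) + 10)² = (1/(-1/22) + 10)² = (-22 + 10)² = (-12)² = 144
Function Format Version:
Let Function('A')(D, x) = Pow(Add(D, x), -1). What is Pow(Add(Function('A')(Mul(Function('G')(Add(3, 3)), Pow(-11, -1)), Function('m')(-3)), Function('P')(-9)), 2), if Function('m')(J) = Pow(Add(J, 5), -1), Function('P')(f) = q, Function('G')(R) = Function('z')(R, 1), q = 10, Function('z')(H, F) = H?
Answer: 144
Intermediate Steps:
Function('G')(R) = R
Function('P')(f) = 10
Function('m')(J) = Pow(Add(5, J), -1)
Pow(Add(Function('A')(Mul(Function('G')(Add(3, 3)), Pow(-11, -1)), Function('m')(-3)), Function('P')(-9)), 2) = Pow(Add(Pow(Add(Mul(Add(3, 3), Pow(-11, -1)), Pow(Add(5, -3), -1)), -1), 10), 2) = Pow(Add(Pow(Add(Mul(6, Rational(-1, 11)), Pow(2, -1)), -1), 10), 2) = Pow(Add(Pow(Add(Rational(-6, 11), Rational(1, 2)), -1), 10), 2) = Pow(Add(Pow(Rational(-1, 22), -1), 10), 2) = Pow(Add(-22, 10), 2) = Pow(-12, 2) = 144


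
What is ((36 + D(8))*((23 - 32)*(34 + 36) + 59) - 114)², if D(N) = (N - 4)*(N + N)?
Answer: 3273441796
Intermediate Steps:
D(N) = 2*N*(-4 + N) (D(N) = (-4 + N)*(2*N) = 2*N*(-4 + N))
((36 + D(8))*((23 - 32)*(34 + 36) + 59) - 114)² = ((36 + 2*8*(-4 + 8))*((23 - 32)*(34 + 36) + 59) - 114)² = ((36 + 2*8*4)*(-9*70 + 59) - 114)² = ((36 + 64)*(-630 + 59) - 114)² = (100*(-571) - 114)² = (-57100 - 114)² = (-57214)² = 3273441796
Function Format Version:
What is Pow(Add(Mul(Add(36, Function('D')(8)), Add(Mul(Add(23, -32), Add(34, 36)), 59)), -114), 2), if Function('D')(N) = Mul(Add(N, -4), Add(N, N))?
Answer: 3273441796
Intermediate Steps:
Function('D')(N) = Mul(2, N, Add(-4, N)) (Function('D')(N) = Mul(Add(-4, N), Mul(2, N)) = Mul(2, N, Add(-4, N)))
Pow(Add(Mul(Add(36, Function('D')(8)), Add(Mul(Add(23, -32), Add(34, 36)), 59)), -114), 2) = Pow(Add(Mul(Add(36, Mul(2, 8, Add(-4, 8))), Add(Mul(Add(23, -32), Add(34, 36)), 59)), -114), 2) = Pow(Add(Mul(Add(36, Mul(2, 8, 4)), Add(Mul(-9, 70), 59)), -114), 2) = Pow(Add(Mul(Add(36, 64), Add(-630, 59)), -114), 2) = Pow(Add(Mul(100, -571), -114), 2) = Pow(Add(-57100, -114), 2) = Pow(-57214, 2) = 3273441796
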